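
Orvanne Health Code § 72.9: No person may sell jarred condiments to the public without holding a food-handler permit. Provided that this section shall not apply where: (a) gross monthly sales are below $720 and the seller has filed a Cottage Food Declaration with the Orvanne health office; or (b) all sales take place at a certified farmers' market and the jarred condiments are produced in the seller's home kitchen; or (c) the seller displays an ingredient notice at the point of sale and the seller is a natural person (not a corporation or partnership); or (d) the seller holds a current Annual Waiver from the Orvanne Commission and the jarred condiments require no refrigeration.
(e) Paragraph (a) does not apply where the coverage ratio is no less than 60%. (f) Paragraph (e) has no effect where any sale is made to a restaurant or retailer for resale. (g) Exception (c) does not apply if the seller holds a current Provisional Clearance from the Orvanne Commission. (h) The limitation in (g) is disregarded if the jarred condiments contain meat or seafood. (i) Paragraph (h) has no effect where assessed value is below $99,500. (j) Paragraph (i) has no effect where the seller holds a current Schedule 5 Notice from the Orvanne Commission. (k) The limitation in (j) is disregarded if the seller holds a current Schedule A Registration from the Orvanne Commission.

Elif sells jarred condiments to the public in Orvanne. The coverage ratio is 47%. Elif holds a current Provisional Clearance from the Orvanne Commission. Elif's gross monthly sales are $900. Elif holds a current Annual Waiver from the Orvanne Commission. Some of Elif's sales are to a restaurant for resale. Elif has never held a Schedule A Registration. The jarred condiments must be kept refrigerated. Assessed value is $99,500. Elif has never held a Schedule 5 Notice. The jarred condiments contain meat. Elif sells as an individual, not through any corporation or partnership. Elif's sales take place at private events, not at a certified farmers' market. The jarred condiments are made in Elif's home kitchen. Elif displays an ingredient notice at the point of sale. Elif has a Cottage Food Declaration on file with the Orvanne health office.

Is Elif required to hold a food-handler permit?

Exception (a) requires that gross monthly sales are below $720; but gross monthly sales are $900, not below $720, so (a) is unavailable.
Exception (b) does not apply: sales are at private events, not a certified farmers' market.
Exception (c): an ingredient notice is displayed; the seller is a natural person — every condition holds. As to paragraphs (g)–(k): (g) is engaged (a current Provisional Clearance is held), but is overridden by (h): (h) is triggered — the jarred condiments contain meat. (i) is not triggered (assessed value is $99,500, not below $99,500), so (h) stands. Exception (c) stands.
Exception (d) does not apply: the jarred condiments require refrigeration.

No — exception (c) applies; Elif is not required to hold a food-handler permit.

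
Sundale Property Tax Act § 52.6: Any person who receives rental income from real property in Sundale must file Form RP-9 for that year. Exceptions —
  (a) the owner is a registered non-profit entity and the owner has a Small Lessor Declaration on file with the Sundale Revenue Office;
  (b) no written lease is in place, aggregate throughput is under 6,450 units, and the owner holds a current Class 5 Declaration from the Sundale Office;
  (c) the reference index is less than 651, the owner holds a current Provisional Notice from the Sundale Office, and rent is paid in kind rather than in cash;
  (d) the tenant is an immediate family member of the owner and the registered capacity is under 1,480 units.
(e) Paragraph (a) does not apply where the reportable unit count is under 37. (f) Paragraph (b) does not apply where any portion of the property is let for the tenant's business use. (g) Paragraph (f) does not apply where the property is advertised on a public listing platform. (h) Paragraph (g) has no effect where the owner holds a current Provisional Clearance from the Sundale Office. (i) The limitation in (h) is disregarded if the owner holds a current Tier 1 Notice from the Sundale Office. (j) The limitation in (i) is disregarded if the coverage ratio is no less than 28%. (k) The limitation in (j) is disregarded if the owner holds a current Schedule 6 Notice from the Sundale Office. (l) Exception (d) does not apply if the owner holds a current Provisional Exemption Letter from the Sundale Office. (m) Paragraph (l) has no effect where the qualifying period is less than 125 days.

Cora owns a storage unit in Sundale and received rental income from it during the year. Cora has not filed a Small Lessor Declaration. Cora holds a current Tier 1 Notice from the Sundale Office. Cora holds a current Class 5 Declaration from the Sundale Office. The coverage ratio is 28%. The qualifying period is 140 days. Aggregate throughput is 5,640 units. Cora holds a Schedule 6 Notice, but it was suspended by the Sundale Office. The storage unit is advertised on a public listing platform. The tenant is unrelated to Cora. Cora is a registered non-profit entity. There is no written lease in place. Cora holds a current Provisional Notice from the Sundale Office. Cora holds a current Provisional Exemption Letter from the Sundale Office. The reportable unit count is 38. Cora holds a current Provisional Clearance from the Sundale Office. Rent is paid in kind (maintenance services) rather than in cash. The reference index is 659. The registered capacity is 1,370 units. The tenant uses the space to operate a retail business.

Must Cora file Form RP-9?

Exception (a) fails — no Small Lessor Declaration is on file.
All of (b)'s requirements are met (there is no written lease; aggregate throughput is 5,640 units, under the 6,450 units limit; a current Class 5 Declaration is held). However, paragraphs (f)–(k) must be considered: (f) is engaged — the space is let for business use. (g) would limit (f) — the property is publicly advertised — but (h) sets (g) aside: (h) operates against (g): a current Provisional Clearance is held. (i) would limit (h) — a current Tier 1 Notice is held — but (j) sets (i) aside: (j) operates against (i): the coverage ratio is 28%, meeting the 28% threshold. (k) does not operate here (the Schedule 6 Notice is not current), so (j) stands. (b) is therefore removed.
Exception (c) fails — the reference index is 659, not less than 651.
Exception (d) fails — the tenant is unrelated to the owner.
None of the exceptions is available; § 52.6 applies in full.

Yes — Cora must file Form RP-9.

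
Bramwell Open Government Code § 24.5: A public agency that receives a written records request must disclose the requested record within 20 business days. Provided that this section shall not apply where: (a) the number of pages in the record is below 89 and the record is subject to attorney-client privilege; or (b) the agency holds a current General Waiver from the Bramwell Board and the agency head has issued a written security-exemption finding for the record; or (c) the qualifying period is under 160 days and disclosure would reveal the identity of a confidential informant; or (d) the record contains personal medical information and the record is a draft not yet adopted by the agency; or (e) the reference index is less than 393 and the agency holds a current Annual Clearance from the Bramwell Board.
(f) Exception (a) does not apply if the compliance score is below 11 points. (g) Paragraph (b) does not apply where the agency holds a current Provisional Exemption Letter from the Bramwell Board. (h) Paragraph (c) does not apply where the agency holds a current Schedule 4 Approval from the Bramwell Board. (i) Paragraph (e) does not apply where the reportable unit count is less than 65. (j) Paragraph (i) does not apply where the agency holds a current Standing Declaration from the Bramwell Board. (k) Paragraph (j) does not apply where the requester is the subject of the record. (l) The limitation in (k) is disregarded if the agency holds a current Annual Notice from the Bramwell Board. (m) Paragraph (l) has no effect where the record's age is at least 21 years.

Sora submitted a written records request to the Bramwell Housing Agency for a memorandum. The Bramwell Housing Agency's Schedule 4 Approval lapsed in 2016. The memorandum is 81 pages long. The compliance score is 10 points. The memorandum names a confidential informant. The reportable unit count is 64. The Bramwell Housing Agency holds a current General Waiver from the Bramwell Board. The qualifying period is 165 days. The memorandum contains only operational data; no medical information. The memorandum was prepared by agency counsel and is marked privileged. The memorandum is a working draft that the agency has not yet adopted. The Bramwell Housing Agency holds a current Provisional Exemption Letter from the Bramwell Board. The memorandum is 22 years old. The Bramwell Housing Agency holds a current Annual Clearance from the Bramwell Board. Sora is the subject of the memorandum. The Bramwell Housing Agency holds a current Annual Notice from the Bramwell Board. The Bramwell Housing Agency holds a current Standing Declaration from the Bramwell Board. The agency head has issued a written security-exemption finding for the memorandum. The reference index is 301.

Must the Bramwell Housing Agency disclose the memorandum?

Exception (a): the number of pages in the record is 81, below the 89 limit; the memorandum is privileged — every condition holds. But applying paragraph (f): (f) is triggered — the compliance score is 10 points, below the 11 points limit. (a) is therefore removed.
Exception (b): a current General Waiver is held; a written security-exemption finding has been issued — every condition holds. But applying paragraph (g): (g) applies — a current Provisional Exemption Letter is held. (b) is therefore removed.
Exception (c) fails — the qualifying period is 165 days, not under 160 days.
Exception (d) requires that the record contains personal medical information; but the memorandum contains only operational data, so (d) is unavailable.
Exception (e) is satisfied on its face — the reference index is 301, less than the 393 limit; a current Annual Clearance is held. Turning to paragraphs (i)–(m): (i) operates against (e): the reportable unit count is 64, less than the 65 limit. (j) would limit (i) — a current Standing Declaration is held — but (k) sets (j) aside: (k) operates against (j): Sora is the subject of the memorandum. (l) operates (a current Annual Notice is held), but is overridden by (m): (m) applies — the record's age is 22 years, meeting the 21 years threshold. Exception (e) does not apply.
No exception is made out. the Bramwell Housing Agency falls within the general rule.

Yes — the Bramwell Housing Agency must disclose the memorandum.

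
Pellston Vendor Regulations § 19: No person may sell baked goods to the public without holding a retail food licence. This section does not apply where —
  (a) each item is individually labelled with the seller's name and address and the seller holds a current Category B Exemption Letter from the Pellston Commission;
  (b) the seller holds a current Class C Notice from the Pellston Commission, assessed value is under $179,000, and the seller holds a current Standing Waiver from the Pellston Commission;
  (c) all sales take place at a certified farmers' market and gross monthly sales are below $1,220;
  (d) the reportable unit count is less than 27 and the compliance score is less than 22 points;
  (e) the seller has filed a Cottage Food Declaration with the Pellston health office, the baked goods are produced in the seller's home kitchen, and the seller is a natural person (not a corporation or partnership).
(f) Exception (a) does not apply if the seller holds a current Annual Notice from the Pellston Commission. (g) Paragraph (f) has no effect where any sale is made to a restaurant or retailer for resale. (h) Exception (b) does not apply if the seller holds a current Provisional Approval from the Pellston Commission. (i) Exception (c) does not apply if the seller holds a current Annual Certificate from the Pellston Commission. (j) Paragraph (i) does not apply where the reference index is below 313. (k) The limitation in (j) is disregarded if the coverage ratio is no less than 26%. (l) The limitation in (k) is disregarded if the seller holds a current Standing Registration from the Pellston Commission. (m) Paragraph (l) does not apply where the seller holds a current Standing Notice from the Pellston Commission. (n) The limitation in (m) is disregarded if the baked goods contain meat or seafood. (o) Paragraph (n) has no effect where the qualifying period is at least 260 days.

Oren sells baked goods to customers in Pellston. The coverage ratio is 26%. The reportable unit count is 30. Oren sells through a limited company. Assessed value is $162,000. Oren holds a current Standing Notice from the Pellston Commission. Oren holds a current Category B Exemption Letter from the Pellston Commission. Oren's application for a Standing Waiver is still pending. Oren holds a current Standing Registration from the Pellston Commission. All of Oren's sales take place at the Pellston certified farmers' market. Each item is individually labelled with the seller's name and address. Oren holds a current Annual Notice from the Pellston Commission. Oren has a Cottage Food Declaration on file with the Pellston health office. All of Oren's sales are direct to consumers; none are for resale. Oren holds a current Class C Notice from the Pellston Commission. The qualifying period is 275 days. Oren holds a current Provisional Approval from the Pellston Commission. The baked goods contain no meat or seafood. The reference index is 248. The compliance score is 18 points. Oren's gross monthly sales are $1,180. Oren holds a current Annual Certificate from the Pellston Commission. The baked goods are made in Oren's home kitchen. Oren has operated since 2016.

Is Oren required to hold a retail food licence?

Yes — Oren must hold a retail food licence.

All of (a)'s requirements are met (items are individually labelled; a current Category B Exemption Letter is held). Turning to paragraphs (f)–(g): (f) applies — a current Annual Notice is held. (g) is not engaged (no sales are for resale), so (f) stands. Exception (a) does not apply.
Exception (b) fails — there is no Standing Waiver in force.
Exception (c)'s conditions are all satisfied: all sales are at a certified farmers' market; gross monthly sales are $1,180, below the $1,220 limit. Turning to paragraphs (i)–(o): (i) is triggered — a current Annual Certificate is held. (j) would limit (i) — the reference index is 248, below the 313 limit — but (k) sets (j) aside: (k) is triggered — the coverage ratio is 26%, meeting the 26% threshold. (l) applies (a current Standing Registration is held), but is itself disapplied by (m): (m) operates — a current Standing Notice is held. (n) is not engaged (the baked goods contain no meat or seafood), so (m) stands. (c) is therefore removed.
Exception (d) fails — the reportable unit count is 30, not less than 27.
Exception (e) fails — the seller operates through a limited company.
No exception applies. The general rule governs.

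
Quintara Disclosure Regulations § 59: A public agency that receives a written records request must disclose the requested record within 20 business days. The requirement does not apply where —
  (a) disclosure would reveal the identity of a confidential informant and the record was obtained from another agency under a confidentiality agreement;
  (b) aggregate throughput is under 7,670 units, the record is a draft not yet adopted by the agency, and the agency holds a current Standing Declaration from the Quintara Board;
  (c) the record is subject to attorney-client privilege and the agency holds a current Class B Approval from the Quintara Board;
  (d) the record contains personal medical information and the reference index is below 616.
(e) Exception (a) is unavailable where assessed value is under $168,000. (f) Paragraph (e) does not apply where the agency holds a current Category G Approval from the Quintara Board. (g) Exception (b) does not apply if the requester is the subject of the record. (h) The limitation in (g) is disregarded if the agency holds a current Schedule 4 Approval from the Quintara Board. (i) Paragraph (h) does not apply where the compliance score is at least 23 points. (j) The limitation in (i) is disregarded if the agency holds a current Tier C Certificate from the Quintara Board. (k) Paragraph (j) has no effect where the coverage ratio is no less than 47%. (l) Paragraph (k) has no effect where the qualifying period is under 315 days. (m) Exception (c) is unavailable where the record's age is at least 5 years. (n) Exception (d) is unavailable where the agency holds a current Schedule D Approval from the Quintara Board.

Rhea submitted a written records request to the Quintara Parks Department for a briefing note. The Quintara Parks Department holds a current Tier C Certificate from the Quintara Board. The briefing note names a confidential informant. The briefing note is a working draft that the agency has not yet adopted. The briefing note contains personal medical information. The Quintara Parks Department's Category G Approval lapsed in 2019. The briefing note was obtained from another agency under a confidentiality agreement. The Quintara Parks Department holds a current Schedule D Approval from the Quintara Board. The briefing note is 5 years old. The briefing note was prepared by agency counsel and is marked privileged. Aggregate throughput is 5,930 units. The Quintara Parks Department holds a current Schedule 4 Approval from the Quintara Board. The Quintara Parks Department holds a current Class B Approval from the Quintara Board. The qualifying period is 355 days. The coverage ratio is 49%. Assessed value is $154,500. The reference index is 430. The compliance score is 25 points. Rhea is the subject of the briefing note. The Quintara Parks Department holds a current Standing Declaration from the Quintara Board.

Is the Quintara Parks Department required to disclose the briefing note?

Exception (a)'s conditions are all satisfied: the briefing note names a confidential informant; the briefing note was obtained under a confidentiality agreement. But: (e) operates against (a): assessed value is $154,500, under the $168,000 limit. (f), which would lift (e), is not triggered — the Category G Approval is not current. (a) is therefore removed.
Exception (b) is satisfied on its face — aggregate throughput is 5,930 units, under the 7,670 units limit; the briefing note is an unadopted draft; a current Standing Declaration is held. However, paragraphs (g)–(l) must be considered: (g) operates against (b): Rhea is the subject of the briefing note. (h) would limit (g) — a current Schedule 4 Approval is held — but (i) sets (h) aside: (i) operates against (h): the compliance score is 25 points, meeting the 23 points threshold. (j) applies (a current Tier C Certificate is held), but is displaced by (k): (k) is triggered — the coverage ratio is 49%, meeting the 47% threshold. (l) is not triggered (the qualifying period is 355 days, not under 315 days), so (k) stands. Exception (b) does not apply.
Exception (c) is satisfied on its face — the briefing note is privileged; a current Class B Approval is held. Turning to paragraph (m): (m) operates against (c): the record's age is 5 years, meeting the 5 years threshold. Exception (c) does not apply.
Exception (d)'s conditions are all satisfied: the briefing note contains personal medical information; the reference index is 430, below the 616 limit. But applying paragraph (n): (n) operates against (d): a current Schedule D Approval is held. So (d) is unavailable.
No exception is made out. the Quintara Parks Department falls within the general rule.

Yes — the Quintara Parks Department must disclose the briefing note.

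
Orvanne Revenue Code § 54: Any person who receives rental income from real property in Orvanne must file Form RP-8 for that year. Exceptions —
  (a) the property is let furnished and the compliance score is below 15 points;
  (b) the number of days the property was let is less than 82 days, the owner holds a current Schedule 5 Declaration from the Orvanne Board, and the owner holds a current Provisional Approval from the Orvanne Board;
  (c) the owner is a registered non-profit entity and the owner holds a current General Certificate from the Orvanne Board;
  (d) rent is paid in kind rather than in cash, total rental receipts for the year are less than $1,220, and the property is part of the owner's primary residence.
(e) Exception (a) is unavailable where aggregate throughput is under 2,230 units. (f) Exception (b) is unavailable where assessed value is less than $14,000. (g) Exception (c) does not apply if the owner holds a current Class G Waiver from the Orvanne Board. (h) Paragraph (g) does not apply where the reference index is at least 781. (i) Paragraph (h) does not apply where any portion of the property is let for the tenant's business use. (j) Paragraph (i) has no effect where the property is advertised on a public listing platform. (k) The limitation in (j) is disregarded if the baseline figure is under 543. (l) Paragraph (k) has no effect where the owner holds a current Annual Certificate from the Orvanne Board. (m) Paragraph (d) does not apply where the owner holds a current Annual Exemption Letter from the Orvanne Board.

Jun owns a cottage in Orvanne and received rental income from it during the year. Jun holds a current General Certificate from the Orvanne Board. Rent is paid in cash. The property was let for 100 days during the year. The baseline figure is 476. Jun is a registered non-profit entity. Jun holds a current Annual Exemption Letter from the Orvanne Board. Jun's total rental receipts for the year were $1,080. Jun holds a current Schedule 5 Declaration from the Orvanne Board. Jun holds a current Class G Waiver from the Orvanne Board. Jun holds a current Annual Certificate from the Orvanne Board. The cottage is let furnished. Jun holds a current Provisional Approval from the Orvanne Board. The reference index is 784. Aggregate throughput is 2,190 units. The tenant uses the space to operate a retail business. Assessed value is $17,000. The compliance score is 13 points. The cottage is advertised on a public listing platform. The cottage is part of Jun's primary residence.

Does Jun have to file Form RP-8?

No — exception (c) applies; Jun is not required to file Form RP-8.

Exception (a)'s conditions are all satisfied: the property is let furnished; the compliance score is 13 points, below the 15 points limit. But: (e) operates against (a): aggregate throughput is 2,190 units, under the 2,230 units limit. So (a) is unavailable.
Exception (b) does not apply: the number of days the property was let is 100 days, not less than 82 days.
Exception (c): Jun is a registered non-profit; a current General Certificate is held — every condition holds. As to paragraphs (g)–(l): (g) applies (a current Class G Waiver is held), but is displaced by (h): (h) operates — the reference index is 784, meeting the 781 threshold. (i) is triggered (the space is let for business use), but is displaced by (j): (j) is triggered — the property is publicly advertised. (k) applies (the baseline figure is 476, under the 543 limit), but is displaced by (l): (l) operates against (k): a current Annual Certificate is held. (c) remains available.
Exception (d) requires that rent is paid in kind rather than in cash; but rent is paid in cash, so (d) is unavailable.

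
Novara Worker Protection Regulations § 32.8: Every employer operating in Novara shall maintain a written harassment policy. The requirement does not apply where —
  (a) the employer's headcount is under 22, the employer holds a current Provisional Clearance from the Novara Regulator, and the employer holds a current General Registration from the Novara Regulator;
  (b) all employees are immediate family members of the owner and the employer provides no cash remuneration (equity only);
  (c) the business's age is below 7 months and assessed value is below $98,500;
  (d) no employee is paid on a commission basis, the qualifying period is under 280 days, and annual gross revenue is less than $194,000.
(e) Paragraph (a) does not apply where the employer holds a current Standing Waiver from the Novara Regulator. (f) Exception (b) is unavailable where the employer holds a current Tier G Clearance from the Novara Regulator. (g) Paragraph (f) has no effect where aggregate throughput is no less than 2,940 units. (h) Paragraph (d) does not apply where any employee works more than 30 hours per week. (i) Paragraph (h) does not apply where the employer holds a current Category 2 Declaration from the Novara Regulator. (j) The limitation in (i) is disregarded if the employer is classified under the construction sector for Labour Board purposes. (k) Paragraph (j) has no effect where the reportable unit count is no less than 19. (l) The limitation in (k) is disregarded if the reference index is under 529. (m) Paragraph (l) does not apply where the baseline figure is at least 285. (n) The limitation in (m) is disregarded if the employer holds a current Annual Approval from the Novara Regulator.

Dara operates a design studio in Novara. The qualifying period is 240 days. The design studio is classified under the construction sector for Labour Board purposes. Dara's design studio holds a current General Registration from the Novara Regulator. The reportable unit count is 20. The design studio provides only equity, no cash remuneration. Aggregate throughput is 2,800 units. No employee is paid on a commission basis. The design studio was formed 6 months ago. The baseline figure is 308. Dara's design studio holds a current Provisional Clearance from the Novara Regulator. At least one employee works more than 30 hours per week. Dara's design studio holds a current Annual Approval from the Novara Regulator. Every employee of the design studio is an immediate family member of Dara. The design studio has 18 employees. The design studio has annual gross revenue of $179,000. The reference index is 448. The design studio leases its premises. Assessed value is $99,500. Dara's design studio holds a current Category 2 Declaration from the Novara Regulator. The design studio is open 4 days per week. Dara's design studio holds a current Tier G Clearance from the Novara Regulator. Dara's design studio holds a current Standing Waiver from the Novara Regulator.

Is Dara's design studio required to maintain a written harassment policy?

Exception (a) is satisfied on its face — the employer's headcount is 18, under the 22 limit; a current Provisional Clearance is held; a current General Registration is held. Turning to paragraph (e): (e) applies — a current Standing Waiver is held. Exception (a) does not apply.
Exception (b): every employee is an immediate family member; remuneration is equity-only — every condition holds. But applying paragraphs (f)–(g): (f) applies — a current Tier G Clearance is held. (g) is not triggered (aggregate throughput is 2,800 units, short of 2,940 units), so (f) stands. Exception (b) does not apply.
Exception (c) does not apply: assessed value is $99,500, not below $98,500.
Exception (d): no employee is paid on commission; the qualifying period is 240 days, under the 280 days limit; annual gross revenue is $179,000, less than the $194,000 limit — every condition holds. However, paragraphs (h)–(n) must be considered: (h) operates — at least one employee exceeds 30 hours/week. (i) would limit (h) — a current Category 2 Declaration is held — but (j) sets (i) aside: (j) is triggered — the design studio is classified under the construction sector. (k) would limit (j) — the reportable unit count is 20, meeting the 19 threshold — but (l) sets (k) aside: (l) applies — the reference index is 448, under the 529 limit. (m) would limit (l) — the baseline figure is 308, meeting the 285 threshold — but (n) sets (m) aside: (n) is triggered — a current Annual Approval is held. Exception (d) does not apply.
No exception is made out. Dara's design studio falls within the general rule.

Yes — Dara's design studio must maintain a written harassment policy.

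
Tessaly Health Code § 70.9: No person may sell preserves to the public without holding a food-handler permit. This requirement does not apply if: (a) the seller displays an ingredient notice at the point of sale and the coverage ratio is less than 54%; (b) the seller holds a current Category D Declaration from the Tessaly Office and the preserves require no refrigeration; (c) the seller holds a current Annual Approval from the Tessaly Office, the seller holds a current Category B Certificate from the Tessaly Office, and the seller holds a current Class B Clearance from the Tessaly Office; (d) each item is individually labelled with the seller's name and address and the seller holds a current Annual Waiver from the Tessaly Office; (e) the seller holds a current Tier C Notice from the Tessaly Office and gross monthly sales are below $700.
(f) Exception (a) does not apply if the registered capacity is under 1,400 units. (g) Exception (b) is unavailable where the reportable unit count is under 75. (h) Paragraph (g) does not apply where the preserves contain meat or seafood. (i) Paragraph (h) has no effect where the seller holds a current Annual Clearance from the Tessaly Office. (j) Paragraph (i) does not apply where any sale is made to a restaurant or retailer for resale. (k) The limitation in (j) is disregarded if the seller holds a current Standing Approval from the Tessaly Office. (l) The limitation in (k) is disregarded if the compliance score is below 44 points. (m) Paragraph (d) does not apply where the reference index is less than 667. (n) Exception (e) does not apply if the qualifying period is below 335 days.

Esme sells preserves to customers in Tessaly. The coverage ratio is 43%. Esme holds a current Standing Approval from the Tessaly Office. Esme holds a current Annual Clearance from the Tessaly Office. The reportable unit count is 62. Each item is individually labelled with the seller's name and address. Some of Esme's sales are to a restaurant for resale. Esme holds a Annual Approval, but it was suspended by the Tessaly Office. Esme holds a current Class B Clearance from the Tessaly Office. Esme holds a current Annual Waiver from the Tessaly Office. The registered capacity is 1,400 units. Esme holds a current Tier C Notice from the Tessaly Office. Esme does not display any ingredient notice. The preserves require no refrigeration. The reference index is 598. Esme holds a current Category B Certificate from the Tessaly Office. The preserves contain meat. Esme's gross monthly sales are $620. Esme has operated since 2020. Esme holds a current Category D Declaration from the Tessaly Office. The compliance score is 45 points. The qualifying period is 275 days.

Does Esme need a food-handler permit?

Exception (a) requires that the seller displays an ingredient notice at the point of sale; but no ingredient notice is displayed, so (a) is unavailable.
All of (b)'s requirements are met (a current Category D Declaration is held; the preserves are shelf-stable). Turning to paragraphs (g)–(l): (g) operates — the reportable unit count is 62, under the 75 limit. (h) would limit (g) — the preserves contain meat — but (i) sets (h) aside: (i) applies — a current Annual Clearance is held. (j) applies (some sales are to a restaurant for resale), but is set aside by (k): (k) operates against (j): a current Standing Approval is held. (l) is inapplicable (the compliance score is 45 points, not below 44 points), so (k) stands. Exception (b) does not apply.
Exception (c) fails — the Annual Approval is not current.
Exception (d) is satisfied on its face — items are individually labelled; a current Annual Waiver is held. Turning to paragraph (m): (m) operates against (d): the reference index is 598, less than the 667 limit. Exception (d) does not apply.
All of (e)'s requirements are met (a current Tier C Notice is held; gross monthly sales are $620, below the $700 limit). Turning to paragraph (n): (n) is engaged — the qualifying period is 275 days, below the 335 days limit. So (e) is unavailable.
Every exception is unavailable, so the rule governs.

Yes — Esme must hold a food-handler permit.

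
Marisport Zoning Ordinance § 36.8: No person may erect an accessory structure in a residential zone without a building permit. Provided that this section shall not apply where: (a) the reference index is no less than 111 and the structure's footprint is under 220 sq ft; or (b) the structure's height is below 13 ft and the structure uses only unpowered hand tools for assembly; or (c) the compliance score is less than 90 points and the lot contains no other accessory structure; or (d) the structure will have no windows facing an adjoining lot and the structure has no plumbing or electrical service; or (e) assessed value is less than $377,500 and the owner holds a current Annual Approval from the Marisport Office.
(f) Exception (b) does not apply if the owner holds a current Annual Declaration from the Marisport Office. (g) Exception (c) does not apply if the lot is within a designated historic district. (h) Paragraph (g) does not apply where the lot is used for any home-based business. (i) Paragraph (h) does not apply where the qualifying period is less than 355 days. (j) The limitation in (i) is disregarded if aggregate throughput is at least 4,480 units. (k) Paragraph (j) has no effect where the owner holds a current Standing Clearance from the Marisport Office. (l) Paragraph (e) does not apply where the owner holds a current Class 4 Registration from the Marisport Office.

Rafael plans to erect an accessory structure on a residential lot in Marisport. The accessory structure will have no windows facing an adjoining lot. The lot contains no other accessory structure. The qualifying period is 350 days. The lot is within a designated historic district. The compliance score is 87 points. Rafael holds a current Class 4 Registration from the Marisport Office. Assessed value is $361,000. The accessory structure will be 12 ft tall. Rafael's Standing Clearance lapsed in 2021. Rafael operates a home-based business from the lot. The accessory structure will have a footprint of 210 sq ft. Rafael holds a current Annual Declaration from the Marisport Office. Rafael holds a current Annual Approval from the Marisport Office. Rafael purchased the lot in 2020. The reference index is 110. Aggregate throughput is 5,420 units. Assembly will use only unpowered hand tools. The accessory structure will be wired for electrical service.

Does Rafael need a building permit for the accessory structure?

No — exception (c) applies; Rafael does not need a building permit.

Exception (a) requires that the reference index is no less than 111; but the reference index is 110, short of 111, so (a) is unavailable.
Exception (b): the structure's height is 12 ft, below the 13 ft limit; assembly uses only hand tools — every condition holds. However, paragraph (f) must be considered: (f) operates against (b): a current Annual Declaration is held. Exception (b) does not apply.
Exception (c) is satisfied on its face — the compliance score is 87 points, less than the 90 points limit; the lot has no other accessory structure. Applying paragraphs (g)–(k): (g) is triggered (the lot is in a historic district), but is displaced by (h): (h) applies — a home-based business operates on the lot. (i) would limit (h) — the qualifying period is 350 days, less than the 355 days limit — but (j) sets (i) aside: (j) operates against (i): aggregate throughput is 5,420 units, meeting the 4,480 units threshold. (k), which would lift (j), does not operate here — no current Standing Clearance is held. So (c) applies.
Exception (d) requires that the structure has no plumbing or electrical service; but electrical service is planned, so (d) is unavailable.
Exception (e): assessed value is $361,000, less than the $377,500 limit; a current Annual Approval is held — every condition holds. However, paragraph (l) must be considered: (l) operates — a current Class 4 Registration is held. Exception (e) does not apply.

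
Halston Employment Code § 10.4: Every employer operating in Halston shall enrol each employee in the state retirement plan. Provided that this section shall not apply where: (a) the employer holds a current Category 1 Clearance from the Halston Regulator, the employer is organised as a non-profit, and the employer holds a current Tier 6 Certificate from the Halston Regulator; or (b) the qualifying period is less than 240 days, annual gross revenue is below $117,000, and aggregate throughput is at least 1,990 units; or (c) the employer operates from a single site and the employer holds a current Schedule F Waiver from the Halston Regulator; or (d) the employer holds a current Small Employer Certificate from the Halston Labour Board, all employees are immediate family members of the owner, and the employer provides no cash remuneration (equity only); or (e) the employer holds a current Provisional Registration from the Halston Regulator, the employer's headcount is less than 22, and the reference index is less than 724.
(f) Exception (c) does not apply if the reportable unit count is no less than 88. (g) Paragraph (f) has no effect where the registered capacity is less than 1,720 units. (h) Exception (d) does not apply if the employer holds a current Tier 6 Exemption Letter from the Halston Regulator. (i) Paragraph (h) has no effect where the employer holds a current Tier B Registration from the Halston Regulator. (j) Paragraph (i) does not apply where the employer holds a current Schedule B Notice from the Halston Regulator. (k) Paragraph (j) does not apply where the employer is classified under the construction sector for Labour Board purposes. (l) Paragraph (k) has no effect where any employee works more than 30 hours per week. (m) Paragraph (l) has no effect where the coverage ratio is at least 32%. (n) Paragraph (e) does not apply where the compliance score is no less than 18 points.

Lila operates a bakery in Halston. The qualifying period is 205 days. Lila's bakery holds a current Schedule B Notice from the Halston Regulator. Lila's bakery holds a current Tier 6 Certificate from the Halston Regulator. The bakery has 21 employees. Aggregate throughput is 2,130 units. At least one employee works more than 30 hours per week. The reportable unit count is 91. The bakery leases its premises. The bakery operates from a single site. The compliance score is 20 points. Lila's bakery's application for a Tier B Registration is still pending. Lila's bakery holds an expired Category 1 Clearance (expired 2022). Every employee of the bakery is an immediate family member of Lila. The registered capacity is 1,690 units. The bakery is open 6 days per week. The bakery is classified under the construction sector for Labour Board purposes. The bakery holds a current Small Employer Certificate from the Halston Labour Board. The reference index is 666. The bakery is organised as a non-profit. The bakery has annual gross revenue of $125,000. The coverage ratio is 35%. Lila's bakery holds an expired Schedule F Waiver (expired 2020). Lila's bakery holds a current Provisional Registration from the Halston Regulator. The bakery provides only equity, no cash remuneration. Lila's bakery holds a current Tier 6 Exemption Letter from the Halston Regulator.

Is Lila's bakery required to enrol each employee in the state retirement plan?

Yes — Lila's bakery must enrol each employee in the state retirement plan.

Exception (a) does not apply: there is no Category 1 Clearance in force.
Exception (b) does not apply: annual gross revenue is $125,000, not below $117,000.
Exception (c) does not apply: no current Schedule F Waiver is held.
All of (d)'s requirements are met (a current Small Employer Certificate is held; every employee is an immediate family member; remuneration is equity-only). Turning to paragraphs (h)–(m): (h) applies — a current Tier 6 Exemption Letter is held. (i), which would lift (h), is inapplicable — the Tier B Registration is not current. (d) is therefore removed.
Exception (e): a current Provisional Registration is held; the employer's headcount is 21, less than the 22 limit; the reference index is 666, less than the 724 limit — every condition holds. But applying paragraph (n): (n) applies — the compliance score is 20 points, meeting the 18 points threshold. Exception (e) does not apply.
No exception is made out. Lila's bakery falls within the general rule.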